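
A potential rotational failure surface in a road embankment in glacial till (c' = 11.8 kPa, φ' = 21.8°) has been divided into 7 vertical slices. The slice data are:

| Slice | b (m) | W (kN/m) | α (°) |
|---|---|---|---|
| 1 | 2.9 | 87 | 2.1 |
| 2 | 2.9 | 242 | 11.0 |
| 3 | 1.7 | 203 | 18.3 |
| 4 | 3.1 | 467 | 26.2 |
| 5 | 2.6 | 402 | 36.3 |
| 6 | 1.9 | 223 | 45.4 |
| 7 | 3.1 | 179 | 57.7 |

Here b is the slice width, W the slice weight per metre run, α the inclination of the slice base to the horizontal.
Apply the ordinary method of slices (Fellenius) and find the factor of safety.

Ordinary method of slices: FS = Σ[c'·Δl_i + (W_i cosα_i)·tanφ'] / Σ W_i sinα_i, with Δl_i = b_i / cosα_i.
Slice 1: Δl = 2.9/cos2.1° = 2.902 m; N'_1 = 87·cos2.1° = 86.9; c'Δl = 34.24; W sinα = 3.2
Slice 2: Δl = 2.9/cos11.0° = 2.954 m; N'_2 = 242·cos11.0° = 237.6; c'Δl = 34.86; W sinα = 46.2
Slice 3: Δl = 1.7/cos18.3° = 1.791 m; N'_3 = 203·cos18.3° = 192.7; c'Δl = 21.13; W sinα = 63.7
Slice 4: Δl = 3.1/cos26.2° = 3.455 m; N'_4 = 467·cos26.2° = 419.0; c'Δl = 40.77; W sinα = 206.2
Slice 5: Δl = 2.6/cos36.3° = 3.226 m; N'_5 = 402·cos36.3° = 324.0; c'Δl = 38.07; W sinα = 238.0
Slice 6: Δl = 1.9/cos45.4° = 2.706 m; N'_6 = 223·cos45.4° = 156.6; c'Δl = 31.93; W sinα = 158.8
Slice 7: Δl = 3.1/cos57.7° = 5.801 m; N'_7 = 179·cos57.7° = 95.6; c'Δl = 68.46; W sinα = 151.3
Σc'Δl = 269.5 kN/m; ΣN' = 1512.5 kN/m; ΣW sinα = 867.4 kN/m
Resisting = 269.5 + 1512.5·tan21.8° = 269.5 + 604.9 = 874.4 kN/m
FS = 874.4 / 867.4 = 1.008

FS = 1.01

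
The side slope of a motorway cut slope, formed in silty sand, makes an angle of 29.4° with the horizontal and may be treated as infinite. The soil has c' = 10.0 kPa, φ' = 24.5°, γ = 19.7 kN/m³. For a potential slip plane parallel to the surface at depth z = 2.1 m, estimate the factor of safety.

For an infinite slope with a slip plane parallel to the surface (no pore pressure): FS = [c' + γz cos²β tanφ'] / [γz sinβ cosβ].
γz = 19.7·2.1 = 41.37 kN/m²
Numerator = 10.0 + 41.37·cos²29.4°·tan24.5° = 10.0 + 41.37·0.7590·0.4557 = 24.310 kPa
Denominator = 41.37·sin29.4°·cos29.4° = 41.37·0.4909·0.8712 = 17.693 kPa
FS = 24.310 / 17.693 = 1.374

FS = 1.37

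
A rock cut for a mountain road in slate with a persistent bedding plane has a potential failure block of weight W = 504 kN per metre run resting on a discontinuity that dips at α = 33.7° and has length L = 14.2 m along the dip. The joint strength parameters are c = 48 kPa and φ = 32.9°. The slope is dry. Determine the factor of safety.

Resolving the block weight along and normal to the plane and applying the Mohr–Coulomb strength on the joint:
N' = W cosα = 504·cos33.7° = 419.3 kN/m
Driving force T = W sinα = 504·sin33.7° = 279.6 kN/m
Resisting force R = c·L + N'·tanφ = 48·14.2 + 419.3·tan32.9° = 681.6 + 271.3 = 952.9 kN/m
FS = R / T = 952.9 / 279.6 = 3.407

FS = 3.41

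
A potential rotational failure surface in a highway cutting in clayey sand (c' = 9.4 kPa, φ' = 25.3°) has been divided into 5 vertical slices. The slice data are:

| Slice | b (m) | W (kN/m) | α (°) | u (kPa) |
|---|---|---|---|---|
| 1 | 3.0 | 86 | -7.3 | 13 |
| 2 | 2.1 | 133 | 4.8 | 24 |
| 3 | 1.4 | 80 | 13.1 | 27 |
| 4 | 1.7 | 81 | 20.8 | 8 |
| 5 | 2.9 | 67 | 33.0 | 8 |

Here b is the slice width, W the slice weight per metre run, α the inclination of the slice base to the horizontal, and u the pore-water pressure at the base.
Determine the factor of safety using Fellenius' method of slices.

FS = 2.78

Ordinary method of slices: FS = Σ[c'·Δl_i + (W_i cosα_i − u_i·Δl_i)·tanφ'] / Σ W_i sinα_i, with Δl_i = b_i / cosα_i.
Slice 1: Δl = 3.0/cos(-7.3°) = 3.025 m; N'_1 = 86·cos(-7.3°) − 13·3.025 = 46.0; c'Δl = 28.43; W sinα = -10.9
Slice 2: Δl = 2.1/cos4.8° = 2.107 m; N'_2 = 133·cos4.8° − 24·2.107 = 82.0; c'Δl = 19.81; W sinα = 11.1
Slice 3: Δl = 1.4/cos13.1° = 1.437 m; N'_3 = 80·cos13.1° − 27·1.437 = 39.1; c'Δl = 13.51; W sinα = 18.1
Slice 4: Δl = 1.7/cos20.8° = 1.819 m; N'_4 = 81·cos20.8° − 8·1.819 = 61.2; c'Δl = 17.09; W sinα = 28.8
Slice 5: Δl = 2.9/cos33.0° = 3.458 m; N'_5 = 67·cos33.0° − 8·3.458 = 28.5; c'Δl = 32.50; W sinα = 36.5
Σc'Δl = 111.3 kN/m; ΣN' = 256.7 kN/m; ΣW sinα = 83.6 kN/m
Resisting = 111.3 + 256.7·tan25.3° = 111.3 + 121.4 = 232.7 kN/m
FS = 232.7 / 83.6 = 2.784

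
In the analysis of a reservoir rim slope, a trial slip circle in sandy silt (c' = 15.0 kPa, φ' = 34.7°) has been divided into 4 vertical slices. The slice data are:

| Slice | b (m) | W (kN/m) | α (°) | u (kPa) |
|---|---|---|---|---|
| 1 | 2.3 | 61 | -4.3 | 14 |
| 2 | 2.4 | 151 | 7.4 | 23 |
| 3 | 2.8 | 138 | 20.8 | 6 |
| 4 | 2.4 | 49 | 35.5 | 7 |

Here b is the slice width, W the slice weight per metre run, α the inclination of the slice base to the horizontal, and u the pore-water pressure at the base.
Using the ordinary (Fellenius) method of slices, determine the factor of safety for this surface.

FS = 3.63

Ordinary method of slices: FS = Σ[c'·Δl_i + (W_i cosα_i − u_i·Δl_i)·tanφ'] / Σ W_i sinα_i, with Δl_i = b_i / cosα_i.
Slice 1: Δl = 2.3/cos(-4.3°) = 2.306 m; N'_1 = 61·cos(-4.3°) − 14·2.306 = 28.5; c'Δl = 34.60; W sinα = -4.6
Slice 2: Δl = 2.4/cos7.4° = 2.420 m; N'_2 = 151·cos7.4° − 23·2.420 = 94.1; c'Δl = 36.30; W sinα = 19.4
Slice 3: Δl = 2.8/cos20.8° = 2.995 m; N'_3 = 138·cos20.8° − 6·2.995 = 111.0; c'Δl = 44.93; W sinα = 49.0
Slice 4: Δl = 2.4/cos35.5° = 2.948 m; N'_4 = 49·cos35.5° − 7·2.948 = 19.3; c'Δl = 44.22; W sinα = 28.5
Σc'Δl = 160.0 kN/m; ΣN' = 252.9 kN/m; ΣW sinα = 92.3 kN/m
Resisting = 160.0 + 252.9·tan34.7° = 160.0 + 175.1 = 335.2 kN/m
FS = 335.2 / 92.3 = 3.630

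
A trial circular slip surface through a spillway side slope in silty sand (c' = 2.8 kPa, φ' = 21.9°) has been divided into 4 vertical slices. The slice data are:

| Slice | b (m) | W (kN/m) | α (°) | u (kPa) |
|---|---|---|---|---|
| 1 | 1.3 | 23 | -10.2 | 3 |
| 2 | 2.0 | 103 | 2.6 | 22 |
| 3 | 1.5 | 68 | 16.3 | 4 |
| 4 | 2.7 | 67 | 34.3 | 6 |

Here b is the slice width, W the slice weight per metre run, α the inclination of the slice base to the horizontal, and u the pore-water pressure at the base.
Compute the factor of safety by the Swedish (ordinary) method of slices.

Ordinary method of slices: FS = Σ[c'·Δl_i + (W_i cosα_i − u_i·Δl_i)·tanφ'] / Σ W_i sinα_i, with Δl_i = b_i / cosα_i.
Slice 1: Δl = 1.3/cos(-10.2°) = 1.321 m; N'_1 = 23·cos(-10.2°) − 3·1.321 = 18.7; c'Δl = 3.70; W sinα = -4.1
Slice 2: Δl = 2.0/cos2.6° = 2.002 m; N'_2 = 103·cos2.6° − 22·2.002 = 58.8; c'Δl = 5.61; W sinα = 4.7
Slice 3: Δl = 1.5/cos16.3° = 1.563 m; N'_3 = 68·cos16.3° − 4·1.563 = 59.0; c'Δl = 4.38; W sinα = 19.1
Slice 4: Δl = 2.7/cos34.3° = 3.268 m; N'_4 = 67·cos34.3° − 6·3.268 = 35.7; c'Δl = 9.15; W sinα = 37.8
Σc'Δl = 22.8 kN/m; ΣN' = 172.3 kN/m; ΣW sinα = 57.4 kN/m
Resisting = 22.8 + 172.3·tan21.9° = 22.8 + 69.3 = 92.1 kN/m
FS = 92.1 / 57.4 = 1.603

FS = 1.60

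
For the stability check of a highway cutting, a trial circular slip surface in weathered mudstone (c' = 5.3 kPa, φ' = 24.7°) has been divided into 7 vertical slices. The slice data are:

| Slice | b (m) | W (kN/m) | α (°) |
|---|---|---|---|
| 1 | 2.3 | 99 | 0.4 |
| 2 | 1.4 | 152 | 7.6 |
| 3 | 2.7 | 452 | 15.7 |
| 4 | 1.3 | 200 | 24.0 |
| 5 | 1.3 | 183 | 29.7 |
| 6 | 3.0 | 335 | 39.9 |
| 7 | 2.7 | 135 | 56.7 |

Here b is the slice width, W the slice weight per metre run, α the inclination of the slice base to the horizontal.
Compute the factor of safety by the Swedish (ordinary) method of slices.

FS = 1.12

Ordinary method of slices: FS = Σ[c'·Δl_i + (W_i cosα_i)·tanφ'] / Σ W_i sinα_i, with Δl_i = b_i / cosα_i.
Slice 1: Δl = 2.3/cos0.4° = 2.300 m; N'_1 = 99·cos0.4° = 99.0; c'Δl = 12.19; W sinα = 0.7
Slice 2: Δl = 1.4/cos7.6° = 1.412 m; N'_2 = 152·cos7.6° = 150.7; c'Δl = 7.49; W sinα = 20.1
Slice 3: Δl = 2.7/cos15.7° = 2.805 m; N'_3 = 452·cos15.7° = 435.1; c'Δl = 14.86; W sinα = 122.3
Slice 4: Δl = 1.3/cos24.0° = 1.423 m; N'_4 = 200·cos24.0° = 182.7; c'Δl = 7.54; W sinα = 81.3
Slice 5: Δl = 1.3/cos29.7° = 1.497 m; N'_5 = 183·cos29.7° = 159.0; c'Δl = 7.93; W sinα = 90.7
Slice 6: Δl = 3.0/cos39.9° = 3.911 m; N'_6 = 335·cos39.9° = 257.0; c'Δl = 20.73; W sinα = 214.9
Slice 7: Δl = 2.7/cos56.7° = 4.918 m; N'_7 = 135·cos56.7° = 74.1; c'Δl = 26.06; W sinα = 112.8
Σc'Δl = 96.8 kN/m; ΣN' = 1357.6 kN/m; ΣW sinα = 642.8 kN/m
Resisting = 96.8 + 1357.6·tan24.7° = 96.8 + 624.4 = 721.2 kN/m
FS = 721.2 / 642.8 = 1.122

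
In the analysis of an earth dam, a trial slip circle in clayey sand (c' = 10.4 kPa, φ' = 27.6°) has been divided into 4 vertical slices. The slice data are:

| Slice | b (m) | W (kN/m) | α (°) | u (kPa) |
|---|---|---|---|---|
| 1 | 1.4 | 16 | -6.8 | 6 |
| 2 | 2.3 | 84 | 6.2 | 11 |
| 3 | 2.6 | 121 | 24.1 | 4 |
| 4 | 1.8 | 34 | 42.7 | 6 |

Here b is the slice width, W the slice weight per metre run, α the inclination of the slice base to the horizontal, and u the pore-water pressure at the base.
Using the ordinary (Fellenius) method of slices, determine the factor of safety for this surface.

FS = 2.33

Ordinary method of slices: FS = Σ[c'·Δl_i + (W_i cosα_i − u_i·Δl_i)·tanφ'] / Σ W_i sinα_i, with Δl_i = b_i / cosα_i.
Slice 1: Δl = 1.4/cos(-6.8°) = 1.410 m; N'_1 = 16·cos(-6.8°) − 6·1.410 = 7.4; c'Δl = 14.66; W sinα = -1.9
Slice 2: Δl = 2.3/cos6.2° = 2.314 m; N'_2 = 84·cos6.2° − 11·2.314 = 58.1; c'Δl = 24.06; W sinα = 9.1
Slice 3: Δl = 2.6/cos24.1° = 2.848 m; N'_3 = 121·cos24.1° − 4·2.848 = 99.1; c'Δl = 29.62; W sinα = 49.4
Slice 4: Δl = 1.8/cos42.7° = 2.449 m; N'_4 = 34·cos42.7° − 6·2.449 = 10.3; c'Δl = 25.47; W sinα = 23.1
Σc'Δl = 93.8 kN/m; ΣN' = 174.8 kN/m; ΣW sinα = 79.6 kN/m
Resisting = 93.8 + 174.8·tan27.6° = 93.8 + 91.4 = 185.2 kN/m
FS = 185.2 / 79.6 = 2.326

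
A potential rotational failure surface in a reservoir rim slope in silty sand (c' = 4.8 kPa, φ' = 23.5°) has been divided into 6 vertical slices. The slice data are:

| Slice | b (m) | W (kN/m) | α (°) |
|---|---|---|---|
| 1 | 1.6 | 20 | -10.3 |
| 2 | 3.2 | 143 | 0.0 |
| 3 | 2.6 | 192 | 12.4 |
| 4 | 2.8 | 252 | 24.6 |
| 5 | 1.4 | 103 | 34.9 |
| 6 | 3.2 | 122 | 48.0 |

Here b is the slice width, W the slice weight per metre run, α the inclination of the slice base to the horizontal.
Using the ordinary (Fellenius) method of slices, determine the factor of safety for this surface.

FS = 1.39

Ordinary method of slices: FS = Σ[c'·Δl_i + (W_i cosα_i)·tanφ'] / Σ W_i sinα_i, with Δl_i = b_i / cosα_i.
Slice 1: Δl = 1.6/cos(-10.3°) = 1.626 m; N'_1 = 20·cos(-10.3°) = 19.7; c'Δl = 7.81; W sinα = -3.6
Slice 2: Δl = 3.2/cos0.0° = 3.200 m; N'_2 = 143·cos0.0° = 143.0; c'Δl = 15.36; W sinα = 0.0
Slice 3: Δl = 2.6/cos12.4° = 2.662 m; N'_3 = 192·cos12.4° = 187.5; c'Δl = 12.78; W sinα = 41.2
Slice 4: Δl = 2.8/cos24.6° = 3.080 m; N'_4 = 252·cos24.6° = 229.1; c'Δl = 14.78; W sinα = 104.9
Slice 5: Δl = 1.4/cos34.9° = 1.707 m; N'_5 = 103·cos34.9° = 84.5; c'Δl = 8.19; W sinα = 58.9
Slice 6: Δl = 3.2/cos48.0° = 4.782 m; N'_6 = 122·cos48.0° = 81.6; c'Δl = 22.96; W sinα = 90.7
Σc'Δl = 81.9 kN/m; ΣN' = 745.4 kN/m; ΣW sinα = 292.2 kN/m
Resisting = 81.9 + 745.4·tan23.5° = 81.9 + 324.1 = 406.0 kN/m
FS = 406.0 / 292.2 = 1.390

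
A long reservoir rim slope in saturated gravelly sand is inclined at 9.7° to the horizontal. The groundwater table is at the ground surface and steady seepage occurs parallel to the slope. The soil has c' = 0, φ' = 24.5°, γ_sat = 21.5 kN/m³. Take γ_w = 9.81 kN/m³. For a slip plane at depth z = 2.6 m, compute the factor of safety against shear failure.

With seepage parallel to the slope and the water table at the surface, the effective normal stress on the slip plane uses the buoyant unit weight γ' = γ_sat − γ_w while the driving shear stress uses γ_sat:
FS = [c' + γ' z cos²β tanφ'] / [γ_sat z sinβ cosβ]
(For c' = 0 this reduces to FS = (γ'/γ_sat)·tanφ'/tanβ.)
γ' = 21.5 − 9.81 = 11.69 kN/m³
Numerator = 0.0 + 11.69·2.6·cos²9.7°·tan24.5° = 0.0 + 11.69·2.6·0.9716·0.4557 = 13.458 kPa
Denominator = 21.5·2.6·sin9.7°·cos9.7° = 21.5·2.6·0.1685·0.9857 = 9.284 kPa
FS = 13.458 / 9.284 = 1.450

FS = 1.45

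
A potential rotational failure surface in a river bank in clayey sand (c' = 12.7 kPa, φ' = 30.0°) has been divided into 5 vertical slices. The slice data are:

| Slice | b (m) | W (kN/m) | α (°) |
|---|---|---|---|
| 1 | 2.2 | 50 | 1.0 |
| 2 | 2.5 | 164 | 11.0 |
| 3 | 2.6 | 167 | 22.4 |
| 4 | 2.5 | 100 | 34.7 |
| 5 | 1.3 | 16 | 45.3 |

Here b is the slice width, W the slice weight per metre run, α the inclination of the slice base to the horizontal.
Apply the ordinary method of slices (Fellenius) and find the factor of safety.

FS = 2.58

Ordinary method of slices: FS = Σ[c'·Δl_i + (W_i cosα_i)·tanφ'] / Σ W_i sinα_i, with Δl_i = b_i / cosα_i.
Slice 1: Δl = 2.2/cos1.0° = 2.200 m; N'_1 = 50·cos1.0° = 50.0; c'Δl = 27.94; W sinα = 0.9
Slice 2: Δl = 2.5/cos11.0° = 2.547 m; N'_2 = 164·cos11.0° = 161.0; c'Δl = 32.34; W sinα = 31.3
Slice 3: Δl = 2.6/cos22.4° = 2.812 m; N'_3 = 167·cos22.4° = 154.4; c'Δl = 35.71; W sinα = 63.6
Slice 4: Δl = 2.5/cos34.7° = 3.041 m; N'_4 = 100·cos34.7° = 82.2; c'Δl = 38.62; W sinα = 56.9
Slice 5: Δl = 1.3/cos45.3° = 1.848 m; N'_5 = 16·cos45.3° = 11.3; c'Δl = 23.47; W sinα = 11.4
Σc'Δl = 158.1 kN/m; ΣN' = 458.8 kN/m; ΣW sinα = 164.1 kN/m
Resisting = 158.1 + 458.8·tan30.0° = 158.1 + 264.9 = 423.0 kN/m
FS = 423.0 / 164.1 = 2.578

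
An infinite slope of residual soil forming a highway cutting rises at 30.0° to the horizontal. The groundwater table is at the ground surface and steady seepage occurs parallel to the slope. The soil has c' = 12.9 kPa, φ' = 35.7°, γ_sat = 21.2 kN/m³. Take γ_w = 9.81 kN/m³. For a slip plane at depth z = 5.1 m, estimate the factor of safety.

FS = 0.94

With seepage parallel to the slope and the water table at the surface, the effective normal stress on the slip plane uses the buoyant unit weight γ' = γ_sat − γ_w while the driving shear stress uses γ_sat:
FS = [c' + γ' z cos²β tanφ'] / [γ_sat z sinβ cosβ]
γ' = 21.2 − 9.81 = 11.39 kN/m³
Numerator = 12.9 + 11.39·5.1·cos²30.0°·tan35.7° = 12.9 + 11.39·5.1·0.7500·0.7186 = 44.206 kPa
Denominator = 21.2·5.1·sin30.0°·cos30.0° = 21.2·5.1·0.5000·0.8660 = 46.817 kPa
FS = 44.206 / 46.817 = 0.944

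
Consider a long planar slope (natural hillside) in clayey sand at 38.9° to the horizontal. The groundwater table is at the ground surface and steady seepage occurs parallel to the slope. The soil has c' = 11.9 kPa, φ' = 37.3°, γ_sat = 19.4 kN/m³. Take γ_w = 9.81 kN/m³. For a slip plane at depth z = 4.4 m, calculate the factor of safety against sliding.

FS = 0.75

With seepage parallel to the slope and the water table at the surface, the effective normal stress on the slip plane uses the buoyant unit weight γ' = γ_sat − γ_w while the driving shear stress uses γ_sat:
FS = [c' + γ' z cos²β tanφ'] / [γ_sat z sinβ cosβ]
γ' = 19.4 − 9.81 = 9.59 kN/m³
Numerator = 11.9 + 9.59·4.4·cos²38.9°·tan37.3° = 11.9 + 9.59·4.4·0.6057·0.7618 = 31.369 kPa
Denominator = 19.4·4.4·sin38.9°·cos38.9° = 19.4·4.4·0.6280·0.7782 = 41.716 kPa
FS = 31.369 / 41.716 = 0.752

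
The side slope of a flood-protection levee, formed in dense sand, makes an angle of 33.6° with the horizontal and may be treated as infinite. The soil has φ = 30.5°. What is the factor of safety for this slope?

For a dry cohesionless infinite slope the factor of safety is FS = tanφ / tanβ.
FS = tan30.5° / tan33.6° = 0.5890 / 0.6644 = 0.887

FS = 0.89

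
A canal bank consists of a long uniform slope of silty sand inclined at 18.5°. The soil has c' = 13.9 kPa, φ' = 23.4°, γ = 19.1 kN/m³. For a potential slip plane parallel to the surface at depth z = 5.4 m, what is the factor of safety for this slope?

For an infinite slope with a slip plane parallel to the surface (no pore pressure): FS = [c' + γz cos²β tanφ'] / [γz sinβ cosβ].
γz = 19.1·5.4 = 103.14 kN/m²
Numerator = 13.9 + 103.14·cos²18.5°·tan23.4° = 13.9 + 103.14·0.8993·0.4327 = 54.039 kPa
Denominator = 103.14·sin18.5°·cos18.5° = 103.14·0.3173·0.9483 = 31.036 kPa
FS = 54.039 / 31.036 = 1.741

FS = 1.74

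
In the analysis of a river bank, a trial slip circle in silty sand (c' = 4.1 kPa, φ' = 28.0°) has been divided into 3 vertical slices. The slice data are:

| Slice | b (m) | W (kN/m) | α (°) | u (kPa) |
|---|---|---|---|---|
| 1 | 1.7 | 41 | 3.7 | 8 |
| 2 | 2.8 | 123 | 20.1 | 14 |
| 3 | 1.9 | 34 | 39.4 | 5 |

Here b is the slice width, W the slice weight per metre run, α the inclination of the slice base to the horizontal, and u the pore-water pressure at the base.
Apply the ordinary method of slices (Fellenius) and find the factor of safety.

FS = 1.36

Ordinary method of slices: FS = Σ[c'·Δl_i + (W_i cosα_i − u_i·Δl_i)·tanφ'] / Σ W_i sinα_i, with Δl_i = b_i / cosα_i.
Slice 1: Δl = 1.7/cos3.7° = 1.704 m; N'_1 = 41·cos3.7° − 8·1.704 = 27.3; c'Δl = 6.98; W sinα = 2.6
Slice 2: Δl = 2.8/cos20.1° = 2.982 m; N'_2 = 123·cos20.1° − 14·2.982 = 73.8; c'Δl = 12.22; W sinα = 42.3
Slice 3: Δl = 1.9/cos39.4° = 2.459 m; N'_3 = 34·cos39.4° − 5·2.459 = 14.0; c'Δl = 10.08; W sinα = 21.6
Σc'Δl = 29.3 kN/m; ΣN' = 115.0 kN/m; ΣW sinα = 66.5 kN/m
Resisting = 29.3 + 115.0·tan28.0° = 29.3 + 61.2 = 90.5 kN/m
FS = 90.5 / 66.5 = 1.360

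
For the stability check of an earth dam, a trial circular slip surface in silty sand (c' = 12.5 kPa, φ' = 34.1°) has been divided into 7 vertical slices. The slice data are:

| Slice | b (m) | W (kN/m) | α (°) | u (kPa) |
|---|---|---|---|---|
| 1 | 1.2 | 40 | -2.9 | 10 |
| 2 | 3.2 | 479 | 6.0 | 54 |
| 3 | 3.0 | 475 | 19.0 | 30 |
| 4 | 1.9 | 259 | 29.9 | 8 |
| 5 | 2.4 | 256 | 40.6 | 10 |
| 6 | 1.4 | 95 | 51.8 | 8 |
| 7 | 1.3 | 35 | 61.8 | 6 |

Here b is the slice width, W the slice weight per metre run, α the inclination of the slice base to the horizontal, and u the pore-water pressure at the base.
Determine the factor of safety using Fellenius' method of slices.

FS = 1.60

Ordinary method of slices: FS = Σ[c'·Δl_i + (W_i cosα_i − u_i·Δl_i)·tanφ'] / Σ W_i sinα_i, with Δl_i = b_i / cosα_i.
Slice 1: Δl = 1.2/cos(-2.9°) = 1.202 m; N'_1 = 40·cos(-2.9°) − 10·1.202 = 27.9; c'Δl = 15.02; W sinα = -2.0
Slice 2: Δl = 3.2/cos6.0° = 3.218 m; N'_2 = 479·cos6.0° − 54·3.218 = 302.6; c'Δl = 40.22; W sinα = 50.1
Slice 3: Δl = 3.0/cos19.0° = 3.173 m; N'_3 = 475·cos19.0° − 30·3.173 = 353.9; c'Δl = 39.66; W sinα = 154.6
Slice 4: Δl = 1.9/cos29.9° = 2.192 m; N'_4 = 259·cos29.9° − 8·2.192 = 207.0; c'Δl = 27.40; W sinα = 129.1
Slice 5: Δl = 2.4/cos40.6° = 3.161 m; N'_5 = 256·cos40.6° − 10·3.161 = 162.8; c'Δl = 39.51; W sinα = 166.6
Slice 6: Δl = 1.4/cos51.8° = 2.264 m; N'_6 = 95·cos51.8° − 8·2.264 = 40.6; c'Δl = 28.30; W sinα = 74.7
Slice 7: Δl = 1.3/cos61.8° = 2.751 m; N'_7 = 35·cos61.8° − 6·2.751 = 0.0; c'Δl = 34.39; W sinα = 30.8
Σc'Δl = 224.5 kN/m; ΣN' = 1094.9 kN/m; ΣW sinα = 603.9 kN/m
Resisting = 224.5 + 1094.9·tan34.1° = 224.5 + 741.3 = 965.8 kN/m
FS = 965.8 / 603.9 = 1.599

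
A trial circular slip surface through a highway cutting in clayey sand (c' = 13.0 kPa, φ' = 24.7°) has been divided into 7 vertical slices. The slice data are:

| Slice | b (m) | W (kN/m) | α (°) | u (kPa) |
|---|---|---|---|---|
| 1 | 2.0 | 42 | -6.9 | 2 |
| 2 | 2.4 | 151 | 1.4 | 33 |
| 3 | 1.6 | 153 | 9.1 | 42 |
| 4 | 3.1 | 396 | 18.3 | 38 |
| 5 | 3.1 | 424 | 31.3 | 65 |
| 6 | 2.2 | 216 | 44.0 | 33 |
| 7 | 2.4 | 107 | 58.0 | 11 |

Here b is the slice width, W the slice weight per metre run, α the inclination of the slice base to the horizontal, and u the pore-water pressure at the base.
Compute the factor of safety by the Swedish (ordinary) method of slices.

Ordinary method of slices: FS = Σ[c'·Δl_i + (W_i cosα_i − u_i·Δl_i)·tanφ'] / Σ W_i sinα_i, with Δl_i = b_i / cosα_i.
Slice 1: Δl = 2.0/cos(-6.9°) = 2.015 m; N'_1 = 42·cos(-6.9°) − 2·2.015 = 37.7; c'Δl = 26.19; W sinα = -5.0
Slice 2: Δl = 2.4/cos1.4° = 2.401 m; N'_2 = 151·cos1.4° − 33·2.401 = 71.7; c'Δl = 31.21; W sinα = 3.7
Slice 3: Δl = 1.6/cos9.1° = 1.620 m; N'_3 = 153·cos9.1° − 42·1.620 = 83.0; c'Δl = 21.07; W sinα = 24.2
Slice 4: Δl = 3.1/cos18.3° = 3.265 m; N'_4 = 396·cos18.3° − 38·3.265 = 251.9; c'Δl = 42.45; W sinα = 124.3
Slice 5: Δl = 3.1/cos31.3° = 3.628 m; N'_5 = 424·cos31.3° − 65·3.628 = 126.5; c'Δl = 47.16; W sinα = 220.3
Slice 6: Δl = 2.2/cos44.0° = 3.058 m; N'_6 = 216·cos44.0° − 33·3.058 = 54.5; c'Δl = 39.76; W sinα = 150.0
Slice 7: Δl = 2.4/cos58.0° = 4.529 m; N'_7 = 107·cos58.0° − 11·4.529 = 6.9; c'Δl = 58.88; W sinα = 90.7
Σc'Δl = 266.7 kN/m; ΣN' = 632.1 kN/m; ΣW sinα = 608.2 kN/m
Resisting = 266.7 + 632.1·tan24.7° = 266.7 + 290.7 = 557.5 kN/m
FS = 557.5 / 608.2 = 0.916

FS = 0.92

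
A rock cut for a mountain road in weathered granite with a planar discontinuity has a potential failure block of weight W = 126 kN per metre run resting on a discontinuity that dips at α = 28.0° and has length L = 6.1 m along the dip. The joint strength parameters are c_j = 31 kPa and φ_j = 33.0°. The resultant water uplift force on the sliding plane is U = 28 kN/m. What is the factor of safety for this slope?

FS = 4.11

Resolving the block weight along and normal to the plane and applying the Mohr–Coulomb strength on the joint:
N' = W cosα − U = 126·cos28.0° − 28 = 83.3 kN/m
Driving force T = W sinα = 126·sin28.0° = 59.2 kN/m
Resisting force R = c_j·L + N'·tanφ_j = 31·6.1 + 83.3·tan33.0° = 189.1 + 54.1 = 243.2 kN/m
FS = R / T = 243.2 / 59.2 = 4.111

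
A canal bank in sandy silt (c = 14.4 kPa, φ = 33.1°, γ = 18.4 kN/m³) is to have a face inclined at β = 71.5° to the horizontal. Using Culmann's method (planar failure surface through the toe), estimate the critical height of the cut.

H_c = 11.50 m

Culmann's analysis gives the critical failure plane at α_cr = (β + φ)/2 = (71.5 + 33.1)/2 = 52.3°, and the critical height
H_c = (4c/γ) · sinβ cosφ / [1 − cos(β − φ)]
    = (4·14.4/18.4) · sin71.5°·cos33.1° / [1 − cos(38.4°)]
    = 3.130 · 0.9483·0.8377 / [1 − 0.7837]
    = 3.130 · 0.7944 / 0.2163
    = 11.50 m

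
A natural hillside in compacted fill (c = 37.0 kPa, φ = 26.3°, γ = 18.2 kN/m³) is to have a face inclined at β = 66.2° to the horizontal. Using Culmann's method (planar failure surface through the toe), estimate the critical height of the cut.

Culmann's analysis gives the critical failure plane at α_cr = (β + φ)/2 = (66.2 + 26.3)/2 = 46.2°, and the critical height
H_c = (4c/γ) · sinβ cosφ / [1 − cos(β − φ)]
    = (4·37.0/18.2) · sin66.2°·cos26.3° / [1 − cos(39.9°)]
    = 8.132 · 0.9150·0.8965 / [1 − 0.7672]
    = 8.132 · 0.8202 / 0.2328
    = 28.65 m

H_c = 28.65 m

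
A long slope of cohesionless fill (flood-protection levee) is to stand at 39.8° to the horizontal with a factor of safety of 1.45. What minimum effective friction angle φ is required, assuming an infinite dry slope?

φ = 50.4°

FS = tanφ/tanβ ⇒ tanφ = FS · tanβ = 1.45 · tan39.8° = 1.2081
φ = arctan(1.2081) = 50.38°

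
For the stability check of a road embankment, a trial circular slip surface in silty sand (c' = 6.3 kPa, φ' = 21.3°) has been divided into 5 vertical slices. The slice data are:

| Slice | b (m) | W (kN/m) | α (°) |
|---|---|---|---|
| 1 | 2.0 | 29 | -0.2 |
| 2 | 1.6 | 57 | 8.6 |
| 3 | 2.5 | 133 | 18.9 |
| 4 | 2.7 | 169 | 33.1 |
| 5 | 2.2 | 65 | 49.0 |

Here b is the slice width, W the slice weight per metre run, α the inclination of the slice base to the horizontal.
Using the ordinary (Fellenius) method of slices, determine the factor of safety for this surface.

FS = 1.22

Ordinary method of slices: FS = Σ[c'·Δl_i + (W_i cosα_i)·tanφ'] / Σ W_i sinα_i, with Δl_i = b_i / cosα_i.
Slice 1: Δl = 2.0/cos(-0.2°) = 2.000 m; N'_1 = 29·cos(-0.2°) = 29.0; c'Δl = 12.60; W sinα = -0.1
Slice 2: Δl = 1.6/cos8.6° = 1.618 m; N'_2 = 57·cos8.6° = 56.4; c'Δl = 10.19; W sinα = 8.5
Slice 3: Δl = 2.5/cos18.9° = 2.642 m; N'_3 = 133·cos18.9° = 125.8; c'Δl = 16.65; W sinα = 43.1
Slice 4: Δl = 2.7/cos33.1° = 3.223 m; N'_4 = 169·cos33.1° = 141.6; c'Δl = 20.31; W sinα = 92.3
Slice 5: Δl = 2.2/cos49.0° = 3.353 m; N'_5 = 65·cos49.0° = 42.6; c'Δl = 21.13; W sinα = 49.1
Σc'Δl = 80.9 kN/m; ΣN' = 395.4 kN/m; ΣW sinα = 192.9 kN/m
Resisting = 80.9 + 395.4·tan21.3° = 80.9 + 154.2 = 235.0 kN/m
FS = 235.0 / 192.9 = 1.219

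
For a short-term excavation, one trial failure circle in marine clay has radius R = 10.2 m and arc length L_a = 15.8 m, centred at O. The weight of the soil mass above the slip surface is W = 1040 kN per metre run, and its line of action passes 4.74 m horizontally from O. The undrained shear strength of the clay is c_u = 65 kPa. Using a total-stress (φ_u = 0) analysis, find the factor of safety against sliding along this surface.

Taking moments about the centre O, the resisting moment is provided by the undrained shear strength acting along the arc:
M_R = c_u·L_a·R = 65·15.80·10.2 = 10475.4 kN·m/m
M_D = W·d = 1040·4.74 = 4929.6 kN·m/m
FS = M_R / M_D = 10475.4 / 4929.6 = 2.125

FS = 2.12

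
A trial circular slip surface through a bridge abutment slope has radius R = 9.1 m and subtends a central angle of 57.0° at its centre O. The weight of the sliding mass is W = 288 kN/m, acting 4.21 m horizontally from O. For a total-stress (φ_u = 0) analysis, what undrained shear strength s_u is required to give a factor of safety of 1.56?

s_u = 23.0 kPa

FS = s_u·L_a·R / (W·d), so s_u = FS·W·d / (L_a·R).
Arc length L_a = R·θ = 9.1·(57.0°·π/180) = 9.1·0.9948 = 9.05 m
s_u = 1.56·288·4.21 / (9.05·9.1) = 1891.5 / 82.38 = 22.96 kPa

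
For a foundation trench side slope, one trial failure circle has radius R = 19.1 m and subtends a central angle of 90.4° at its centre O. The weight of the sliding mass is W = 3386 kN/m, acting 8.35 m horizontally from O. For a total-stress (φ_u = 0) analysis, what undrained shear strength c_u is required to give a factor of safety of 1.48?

c_u = 72.7 kPa

FS = c_u·L_a·R / (W·d), so c_u = FS·W·d / (L_a·R).
Arc length L_a = R·θ = 19.1·(90.4°·π/180) = 19.1·1.5778 = 30.14 m
c_u = 1.48·3386·8.35 / (30.14·19.1) = 41844.2 / 575.59 = 72.70 kPa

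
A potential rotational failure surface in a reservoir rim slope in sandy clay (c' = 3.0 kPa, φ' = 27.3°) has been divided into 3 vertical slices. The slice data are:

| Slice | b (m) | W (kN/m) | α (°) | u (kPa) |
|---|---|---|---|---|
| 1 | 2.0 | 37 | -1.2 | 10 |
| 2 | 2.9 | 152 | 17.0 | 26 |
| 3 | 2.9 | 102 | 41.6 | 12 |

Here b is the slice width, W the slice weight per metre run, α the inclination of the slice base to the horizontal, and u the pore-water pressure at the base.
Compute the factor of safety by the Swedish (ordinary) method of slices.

Ordinary method of slices: FS = Σ[c'·Δl_i + (W_i cosα_i − u_i·Δl_i)·tanφ'] / Σ W_i sinα_i, with Δl_i = b_i / cosα_i.
Slice 1: Δl = 2.0/cos(-1.2°) = 2.000 m; N'_1 = 37·cos(-1.2°) − 10·2.000 = 17.0; c'Δl = 6.00; W sinα = -0.8
Slice 2: Δl = 2.9/cos17.0° = 3.033 m; N'_2 = 152·cos17.0° − 26·3.033 = 66.5; c'Δl = 9.10; W sinα = 44.4
Slice 3: Δl = 2.9/cos41.6° = 3.878 m; N'_3 = 102·cos41.6° − 12·3.878 = 29.7; c'Δl = 11.63; W sinα = 67.7
Σc'Δl = 26.7 kN/m; ΣN' = 113.2 kN/m; ΣW sinα = 111.4 kN/m
Resisting = 26.7 + 113.2·tan27.3° = 26.7 + 58.4 = 85.2 kN/m
FS = 85.2 / 111.4 = 0.765

FS = 0.76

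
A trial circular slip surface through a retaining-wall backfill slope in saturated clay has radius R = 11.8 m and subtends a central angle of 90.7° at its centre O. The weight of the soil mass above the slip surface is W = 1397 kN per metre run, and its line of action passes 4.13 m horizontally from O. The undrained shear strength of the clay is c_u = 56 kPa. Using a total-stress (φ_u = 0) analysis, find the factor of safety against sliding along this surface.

Taking moments about the centre O, the resisting moment is provided by the undrained shear strength acting along the arc:
Arc length L_a = R·θ = 11.8·(90.7°·π/180) = 11.8·1.5830 = 18.68 m
M_R = c_u·L_a·R = 56·18.68·11.8 = 12343.5 kN·m/m
M_D = W·d = 1397·4.13 = 5769.6 kN·m/m
FS = M_R / M_D = 12343.5 / 5769.6 = 2.139

FS = 2.14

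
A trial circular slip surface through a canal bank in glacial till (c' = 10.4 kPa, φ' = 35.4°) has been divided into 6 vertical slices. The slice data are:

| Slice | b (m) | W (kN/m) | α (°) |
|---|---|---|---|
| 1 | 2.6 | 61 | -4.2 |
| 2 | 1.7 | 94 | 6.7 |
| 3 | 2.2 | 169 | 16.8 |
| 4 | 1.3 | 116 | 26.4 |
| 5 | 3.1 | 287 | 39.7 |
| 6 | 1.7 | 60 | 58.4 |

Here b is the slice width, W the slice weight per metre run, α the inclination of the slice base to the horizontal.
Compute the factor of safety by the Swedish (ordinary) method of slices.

Ordinary method of slices: FS = Σ[c'·Δl_i + (W_i cosα_i)·tanφ'] / Σ W_i sinα_i, with Δl_i = b_i / cosα_i.
Slice 1: Δl = 2.6/cos(-4.2°) = 2.607 m; N'_1 = 61·cos(-4.2°) = 60.8; c'Δl = 27.11; W sinα = -4.5
Slice 2: Δl = 1.7/cos6.7° = 1.712 m; N'_2 = 94·cos6.7° = 93.4; c'Δl = 17.80; W sinα = 11.0
Slice 3: Δl = 2.2/cos16.8° = 2.298 m; N'_3 = 169·cos16.8° = 161.8; c'Δl = 23.90; W sinα = 48.8
Slice 4: Δl = 1.3/cos26.4° = 1.451 m; N'_4 = 116·cos26.4° = 103.9; c'Δl = 15.09; W sinα = 51.6
Slice 5: Δl = 3.1/cos39.7° = 4.029 m; N'_5 = 287·cos39.7° = 220.8; c'Δl = 41.90; W sinα = 183.3
Slice 6: Δl = 1.7/cos58.4° = 3.244 m; N'_6 = 60·cos58.4° = 31.4; c'Δl = 33.74; W sinα = 51.1
Σc'Δl = 159.6 kN/m; ΣN' = 672.1 kN/m; ΣW sinα = 341.4 kN/m
Resisting = 159.6 + 672.1·tan35.4° = 159.6 + 477.7 = 637.2 kN/m
FS = 637.2 / 341.4 = 1.867

FS = 1.87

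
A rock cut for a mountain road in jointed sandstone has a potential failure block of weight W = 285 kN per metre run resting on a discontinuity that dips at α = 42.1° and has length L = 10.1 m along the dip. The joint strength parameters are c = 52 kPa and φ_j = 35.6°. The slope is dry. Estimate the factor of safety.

Resolving the block weight along and normal to the plane and applying the Mohr–Coulomb strength on the joint:
N' = W cosα = 285·cos42.1° = 211.5 kN/m
Driving force T = W sinα = 285·sin42.1° = 191.1 kN/m
Resisting force R = c·L + N'·tanφ_j = 52·10.1 + 211.5·tan35.6° = 525.2 + 151.4 = 676.6 kN/m
FS = R / T = 676.6 / 191.1 = 3.541

FS = 3.54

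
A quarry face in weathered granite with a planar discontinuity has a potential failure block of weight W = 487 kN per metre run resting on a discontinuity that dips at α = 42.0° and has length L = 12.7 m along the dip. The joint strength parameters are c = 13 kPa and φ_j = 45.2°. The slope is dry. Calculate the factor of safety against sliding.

Resolving the block weight along and normal to the plane and applying the Mohr–Coulomb strength on the joint:
N' = W cosα = 487·cos42.0° = 361.9 kN/m
Driving force T = W sinα = 487·sin42.0° = 325.9 kN/m
Resisting force R = c·L + N'·tanφ_j = 13·12.7 + 361.9·tan45.2° = 165.1 + 364.4 = 529.5 kN/m
FS = R / T = 529.5 / 325.9 = 1.625

FS = 1.63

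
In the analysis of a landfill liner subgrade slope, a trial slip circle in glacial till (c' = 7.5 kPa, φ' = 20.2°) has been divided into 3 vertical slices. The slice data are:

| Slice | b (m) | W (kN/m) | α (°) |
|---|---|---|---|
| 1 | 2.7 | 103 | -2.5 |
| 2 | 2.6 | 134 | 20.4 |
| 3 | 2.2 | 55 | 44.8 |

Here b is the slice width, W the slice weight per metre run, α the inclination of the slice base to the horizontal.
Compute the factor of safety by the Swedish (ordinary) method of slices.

Ordinary method of slices: FS = Σ[c'·Δl_i + (W_i cosα_i)·tanφ'] / Σ W_i sinα_i, with Δl_i = b_i / cosα_i.
Slice 1: Δl = 2.7/cos(-2.5°) = 2.703 m; N'_1 = 103·cos(-2.5°) = 102.9; c'Δl = 20.27; W sinα = -4.5
Slice 2: Δl = 2.6/cos20.4° = 2.774 m; N'_2 = 134·cos20.4° = 125.6; c'Δl = 20.80; W sinα = 46.7
Slice 3: Δl = 2.2/cos44.8° = 3.100 m; N'_3 = 55·cos44.8° = 39.0; c'Δl = 23.25; W sinα = 38.8
Σc'Δl = 64.3 kN/m; ΣN' = 267.5 kN/m; ΣW sinα = 81.0 kN/m
Resisting = 64.3 + 267.5·tan20.2° = 64.3 + 98.4 = 162.8 kN/m
FS = 162.8 / 81.0 = 2.010

FS = 2.01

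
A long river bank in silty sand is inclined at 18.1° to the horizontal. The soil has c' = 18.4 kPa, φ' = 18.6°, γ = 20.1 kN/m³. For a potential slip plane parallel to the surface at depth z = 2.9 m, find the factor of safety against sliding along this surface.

FS = 2.10

For an infinite slope with a slip plane parallel to the surface (no pore pressure): FS = [c' + γz cos²β tanφ'] / [γz sinβ cosβ].
γz = 20.1·2.9 = 58.29 kN/m²
Numerator = 18.4 + 58.29·cos²18.1°·tan18.6° = 18.4 + 58.29·0.9035·0.3365 = 36.123 kPa
Denominator = 58.29·sin18.1°·cos18.1° = 58.29·0.3107·0.9505 = 17.213 kPa
FS = 36.123 / 17.213 = 2.099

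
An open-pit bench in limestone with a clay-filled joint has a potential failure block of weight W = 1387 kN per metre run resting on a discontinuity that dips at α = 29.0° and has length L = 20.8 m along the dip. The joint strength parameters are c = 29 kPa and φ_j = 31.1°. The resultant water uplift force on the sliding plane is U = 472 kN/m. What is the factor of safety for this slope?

FS = 1.56

Resolving the block weight along and normal to the plane and applying the Mohr–Coulomb strength on the joint:
N' = W cosα − U = 1387·cos29.0° − 472 = 741.1 kN/m
Driving force T = W sinα = 1387·sin29.0° = 672.4 kN/m
Resisting force R = c·L + N'·tanφ_j = 29·20.8 + 741.1·tan31.1° = 603.2 + 447.1 = 1050.3 kN/m
FS = R / T = 1050.3 / 672.4 = 1.562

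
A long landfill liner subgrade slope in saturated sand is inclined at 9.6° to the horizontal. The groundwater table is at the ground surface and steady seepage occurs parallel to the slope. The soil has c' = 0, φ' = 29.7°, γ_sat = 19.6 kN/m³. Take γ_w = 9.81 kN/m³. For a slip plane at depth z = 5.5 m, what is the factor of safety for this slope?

FS = 1.68

With seepage parallel to the slope and the water table at the surface, the effective normal stress on the slip plane uses the buoyant unit weight γ' = γ_sat − γ_w while the driving shear stress uses γ_sat:
FS = [c' + γ' z cos²β tanφ'] / [γ_sat z sinβ cosβ]
(For c' = 0 this reduces to FS = (γ'/γ_sat)·tanφ'/tanβ.)
γ' = 19.6 − 9.81 = 9.79 kN/m³
Numerator = 0.0 + 9.79·5.5·cos²9.6°·tan29.7° = 0.0 + 9.79·5.5·0.9722·0.5704 = 29.858 kPa
Denominator = 19.6·5.5·sin9.6°·cos9.6° = 19.6·5.5·0.1668·0.9860 = 17.726 kPa
FS = 29.858 / 17.726 = 1.684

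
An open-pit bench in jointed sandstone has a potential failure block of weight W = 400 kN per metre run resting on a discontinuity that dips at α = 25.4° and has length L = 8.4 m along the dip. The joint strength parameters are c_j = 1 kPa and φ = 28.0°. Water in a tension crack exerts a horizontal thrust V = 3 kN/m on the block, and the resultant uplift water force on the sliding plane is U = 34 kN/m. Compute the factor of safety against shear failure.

FS = 1.04

Resolving the block weight along and normal to the plane and applying the Mohr–Coulomb strength on the joint:
N' = W cosα − U − V sinα = 400·cos25.4° − 34 − 3·sin25.4° = 326.0 kN/m
Driving force T = W sinα + V cosα = 400·sin25.4° + 3·cos25.4° = 174.3 kN/m
Resisting force R = c_j·L + N'·tanφ = 1·8.4 + 326.0·tan28.0° = 8.4 + 173.4 = 181.8 kN/m
FS = R / T = 181.8 / 174.3 = 1.043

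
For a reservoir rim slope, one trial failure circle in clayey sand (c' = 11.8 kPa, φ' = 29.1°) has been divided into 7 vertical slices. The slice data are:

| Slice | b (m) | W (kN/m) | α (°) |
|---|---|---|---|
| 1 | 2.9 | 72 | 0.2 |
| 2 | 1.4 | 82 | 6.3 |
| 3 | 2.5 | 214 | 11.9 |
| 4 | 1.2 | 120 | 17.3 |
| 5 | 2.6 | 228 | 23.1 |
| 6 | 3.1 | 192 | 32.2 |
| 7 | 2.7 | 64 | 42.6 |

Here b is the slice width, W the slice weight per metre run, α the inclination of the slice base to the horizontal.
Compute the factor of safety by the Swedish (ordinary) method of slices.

FS = 2.21

Ordinary method of slices: FS = Σ[c'·Δl_i + (W_i cosα_i)·tanφ'] / Σ W_i sinα_i, with Δl_i = b_i / cosα_i.
Slice 1: Δl = 2.9/cos0.2° = 2.900 m; N'_1 = 72·cos0.2° = 72.0; c'Δl = 34.22; W sinα = 0.3
Slice 2: Δl = 1.4/cos6.3° = 1.409 m; N'_2 = 82·cos6.3° = 81.5; c'Δl = 16.62; W sinα = 9.0
Slice 3: Δl = 2.5/cos11.9° = 2.555 m; N'_3 = 214·cos11.9° = 209.4; c'Δl = 30.15; W sinα = 44.1
Slice 4: Δl = 1.2/cos17.3° = 1.257 m; N'_4 = 120·cos17.3° = 114.6; c'Δl = 14.83; W sinα = 35.7
Slice 5: Δl = 2.6/cos23.1° = 2.827 m; N'_5 = 228·cos23.1° = 209.7; c'Δl = 33.35; W sinα = 89.5
Slice 6: Δl = 3.1/cos32.2° = 3.663 m; N'_6 = 192·cos32.2° = 162.5; c'Δl = 43.23; W sinα = 102.3
Slice 7: Δl = 2.7/cos42.6° = 3.668 m; N'_7 = 64·cos42.6° = 47.1; c'Δl = 43.28; W sinα = 43.3
Σc'Δl = 215.7 kN/m; ΣN' = 896.8 kN/m; ΣW sinα = 324.1 kN/m
Resisting = 215.7 + 896.8·tan29.1° = 215.7 + 499.1 = 714.8 kN/m
FS = 714.8 / 324.1 = 2.205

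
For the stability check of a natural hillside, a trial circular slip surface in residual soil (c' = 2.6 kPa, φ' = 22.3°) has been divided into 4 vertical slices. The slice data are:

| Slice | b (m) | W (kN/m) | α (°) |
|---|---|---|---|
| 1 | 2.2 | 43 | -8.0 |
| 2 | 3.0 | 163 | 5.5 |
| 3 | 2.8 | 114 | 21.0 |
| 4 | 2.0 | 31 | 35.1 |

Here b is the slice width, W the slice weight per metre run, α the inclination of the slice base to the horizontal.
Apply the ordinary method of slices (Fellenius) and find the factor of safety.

Ordinary method of slices: FS = Σ[c'·Δl_i + (W_i cosα_i)·tanφ'] / Σ W_i sinα_i, with Δl_i = b_i / cosα_i.
Slice 1: Δl = 2.2/cos(-8.0°) = 2.222 m; N'_1 = 43·cos(-8.0°) = 42.6; c'Δl = 5.78; W sinα = -6.0
Slice 2: Δl = 3.0/cos5.5° = 3.014 m; N'_2 = 163·cos5.5° = 162.2; c'Δl = 7.84; W sinα = 15.6
Slice 3: Δl = 2.8/cos21.0° = 2.999 m; N'_3 = 114·cos21.0° = 106.4; c'Δl = 7.80; W sinα = 40.9
Slice 4: Δl = 2.0/cos35.1° = 2.445 m; N'_4 = 31·cos35.1° = 25.4; c'Δl = 6.36; W sinα = 17.8
Σc'Δl = 27.8 kN/m; ΣN' = 336.6 kN/m; ΣW sinα = 68.3 kN/m
Resisting = 27.8 + 336.6·tan22.3° = 27.8 + 138.1 = 165.8 kN/m
FS = 165.8 / 68.3 = 2.427

FS = 2.43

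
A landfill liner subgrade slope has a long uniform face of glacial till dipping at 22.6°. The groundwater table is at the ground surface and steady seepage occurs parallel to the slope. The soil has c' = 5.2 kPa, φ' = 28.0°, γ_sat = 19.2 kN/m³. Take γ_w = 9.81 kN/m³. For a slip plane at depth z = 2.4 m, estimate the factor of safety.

FS = 0.94

With seepage parallel to the slope and the water table at the surface, the effective normal stress on the slip plane uses the buoyant unit weight γ' = γ_sat − γ_w while the driving shear stress uses γ_sat:
FS = [c' + γ' z cos²β tanφ'] / [γ_sat z sinβ cosβ]
γ' = 19.2 − 9.81 = 9.39 kN/m³
Numerator = 5.2 + 9.39·2.4·cos²22.6°·tan28.0° = 5.2 + 9.39·2.4·0.8523·0.5317 = 15.413 kPa
Denominator = 19.2·2.4·sin22.6°·cos22.6° = 19.2·2.4·0.3843·0.9232 = 16.349 kPa
FS = 15.413 / 16.349 = 0.943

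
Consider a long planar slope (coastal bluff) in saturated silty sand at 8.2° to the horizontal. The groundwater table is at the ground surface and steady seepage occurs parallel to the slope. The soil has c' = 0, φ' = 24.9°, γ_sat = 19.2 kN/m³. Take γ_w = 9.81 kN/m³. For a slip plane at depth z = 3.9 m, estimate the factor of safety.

With seepage parallel to the slope and the water table at the surface, the effective normal stress on the slip plane uses the buoyant unit weight γ' = γ_sat − γ_w while the driving shear stress uses γ_sat:
FS = [c' + γ' z cos²β tanφ'] / [γ_sat z sinβ cosβ]
(For c' = 0 this reduces to FS = (γ'/γ_sat)·tanφ'/tanβ.)
γ' = 19.2 − 9.81 = 9.39 kN/m³
Numerator = 0.0 + 9.39·3.9·cos²8.2°·tan24.9° = 0.0 + 9.39·3.9·0.9797·0.4642 = 16.653 kPa
Denominator = 19.2·3.9·sin8.2°·cos8.2° = 19.2·3.9·0.1426·0.9898 = 10.571 kPa
FS = 16.653 / 10.571 = 1.575

FS = 1.58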